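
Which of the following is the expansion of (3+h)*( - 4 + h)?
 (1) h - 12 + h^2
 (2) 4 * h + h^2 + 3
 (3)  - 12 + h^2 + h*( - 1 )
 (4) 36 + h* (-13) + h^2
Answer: 3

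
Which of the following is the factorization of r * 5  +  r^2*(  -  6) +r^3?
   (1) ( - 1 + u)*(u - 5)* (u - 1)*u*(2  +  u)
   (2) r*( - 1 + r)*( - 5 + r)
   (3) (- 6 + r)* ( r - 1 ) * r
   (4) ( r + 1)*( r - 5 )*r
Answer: 2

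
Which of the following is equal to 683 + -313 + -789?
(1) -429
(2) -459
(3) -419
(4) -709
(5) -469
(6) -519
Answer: 3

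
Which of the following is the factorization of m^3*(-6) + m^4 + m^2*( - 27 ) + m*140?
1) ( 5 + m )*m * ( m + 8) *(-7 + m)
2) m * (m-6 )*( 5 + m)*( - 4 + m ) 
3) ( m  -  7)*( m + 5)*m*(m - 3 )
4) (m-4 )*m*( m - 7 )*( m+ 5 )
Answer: 4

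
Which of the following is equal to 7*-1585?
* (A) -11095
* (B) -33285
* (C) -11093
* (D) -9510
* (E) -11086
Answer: A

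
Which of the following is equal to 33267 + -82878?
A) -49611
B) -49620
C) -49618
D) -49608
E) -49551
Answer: A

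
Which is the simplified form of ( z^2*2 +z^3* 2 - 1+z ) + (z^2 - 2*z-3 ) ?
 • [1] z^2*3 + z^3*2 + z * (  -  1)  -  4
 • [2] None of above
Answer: 1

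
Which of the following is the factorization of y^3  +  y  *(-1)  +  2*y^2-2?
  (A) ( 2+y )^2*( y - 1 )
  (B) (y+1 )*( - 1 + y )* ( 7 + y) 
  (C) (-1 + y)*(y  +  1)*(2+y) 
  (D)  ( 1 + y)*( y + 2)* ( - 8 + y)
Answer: C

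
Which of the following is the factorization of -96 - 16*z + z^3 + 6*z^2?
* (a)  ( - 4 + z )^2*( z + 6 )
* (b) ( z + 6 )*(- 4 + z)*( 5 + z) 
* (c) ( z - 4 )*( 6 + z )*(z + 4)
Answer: c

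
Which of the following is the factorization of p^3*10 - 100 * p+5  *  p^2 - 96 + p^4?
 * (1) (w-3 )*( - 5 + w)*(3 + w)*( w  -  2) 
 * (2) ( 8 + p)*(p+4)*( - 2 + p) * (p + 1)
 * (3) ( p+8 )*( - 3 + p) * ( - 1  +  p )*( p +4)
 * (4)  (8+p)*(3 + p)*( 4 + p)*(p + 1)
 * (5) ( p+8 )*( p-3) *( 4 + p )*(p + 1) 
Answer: 5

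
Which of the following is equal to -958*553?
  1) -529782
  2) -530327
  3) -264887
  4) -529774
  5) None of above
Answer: 4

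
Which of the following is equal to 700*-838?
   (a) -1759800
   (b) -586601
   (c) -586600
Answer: c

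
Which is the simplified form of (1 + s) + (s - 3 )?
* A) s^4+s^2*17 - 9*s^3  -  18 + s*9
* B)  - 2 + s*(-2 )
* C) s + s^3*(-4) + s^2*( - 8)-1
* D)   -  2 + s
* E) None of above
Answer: E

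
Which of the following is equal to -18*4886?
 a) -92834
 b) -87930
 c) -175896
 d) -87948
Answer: d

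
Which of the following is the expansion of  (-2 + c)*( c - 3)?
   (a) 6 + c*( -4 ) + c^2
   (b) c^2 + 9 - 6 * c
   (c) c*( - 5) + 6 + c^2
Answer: c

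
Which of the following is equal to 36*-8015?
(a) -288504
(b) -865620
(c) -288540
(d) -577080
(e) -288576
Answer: c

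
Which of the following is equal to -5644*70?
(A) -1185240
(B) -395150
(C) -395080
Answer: C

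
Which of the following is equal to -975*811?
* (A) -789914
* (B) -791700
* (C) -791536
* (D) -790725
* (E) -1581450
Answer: D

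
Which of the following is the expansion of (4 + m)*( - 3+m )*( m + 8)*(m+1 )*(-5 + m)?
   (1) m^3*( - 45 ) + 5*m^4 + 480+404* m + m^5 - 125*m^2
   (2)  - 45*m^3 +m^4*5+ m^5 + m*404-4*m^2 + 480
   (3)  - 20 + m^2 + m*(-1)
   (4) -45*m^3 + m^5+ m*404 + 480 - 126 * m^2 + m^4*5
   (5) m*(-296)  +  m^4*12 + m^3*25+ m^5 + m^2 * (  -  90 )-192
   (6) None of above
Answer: 1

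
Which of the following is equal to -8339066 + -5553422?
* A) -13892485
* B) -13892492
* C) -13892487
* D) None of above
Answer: D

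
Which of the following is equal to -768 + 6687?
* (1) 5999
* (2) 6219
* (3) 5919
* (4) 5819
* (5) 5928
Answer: 3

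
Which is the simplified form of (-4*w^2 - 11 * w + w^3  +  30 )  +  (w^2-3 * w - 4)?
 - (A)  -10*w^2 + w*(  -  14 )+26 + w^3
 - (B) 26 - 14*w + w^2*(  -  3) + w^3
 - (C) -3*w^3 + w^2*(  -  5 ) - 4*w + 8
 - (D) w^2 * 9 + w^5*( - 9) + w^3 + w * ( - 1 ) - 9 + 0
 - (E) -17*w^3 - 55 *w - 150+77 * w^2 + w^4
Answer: B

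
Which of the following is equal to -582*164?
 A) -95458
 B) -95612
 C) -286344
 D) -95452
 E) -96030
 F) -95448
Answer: F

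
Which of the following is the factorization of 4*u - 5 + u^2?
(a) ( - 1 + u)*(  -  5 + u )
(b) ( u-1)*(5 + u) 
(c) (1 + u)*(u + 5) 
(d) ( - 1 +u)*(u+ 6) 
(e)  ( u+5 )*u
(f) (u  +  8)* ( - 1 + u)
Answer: b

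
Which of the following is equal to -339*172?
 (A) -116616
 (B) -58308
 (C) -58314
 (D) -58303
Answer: B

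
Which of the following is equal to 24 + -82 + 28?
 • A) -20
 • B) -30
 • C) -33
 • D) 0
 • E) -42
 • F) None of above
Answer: B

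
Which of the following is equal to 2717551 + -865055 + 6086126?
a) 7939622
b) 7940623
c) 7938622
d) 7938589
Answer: c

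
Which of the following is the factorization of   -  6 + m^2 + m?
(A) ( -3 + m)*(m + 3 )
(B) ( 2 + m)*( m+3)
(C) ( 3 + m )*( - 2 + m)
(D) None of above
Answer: C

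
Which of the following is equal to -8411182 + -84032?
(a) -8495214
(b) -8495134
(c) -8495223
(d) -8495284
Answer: a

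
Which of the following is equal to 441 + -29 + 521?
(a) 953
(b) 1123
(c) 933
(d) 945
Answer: c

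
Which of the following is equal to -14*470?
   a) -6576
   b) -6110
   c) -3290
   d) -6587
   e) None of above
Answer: e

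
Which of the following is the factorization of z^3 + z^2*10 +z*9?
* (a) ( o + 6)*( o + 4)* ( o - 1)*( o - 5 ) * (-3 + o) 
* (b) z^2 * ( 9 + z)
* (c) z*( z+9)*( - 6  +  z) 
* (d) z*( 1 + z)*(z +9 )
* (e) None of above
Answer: d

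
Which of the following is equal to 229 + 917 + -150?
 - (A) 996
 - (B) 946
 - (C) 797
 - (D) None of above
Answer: A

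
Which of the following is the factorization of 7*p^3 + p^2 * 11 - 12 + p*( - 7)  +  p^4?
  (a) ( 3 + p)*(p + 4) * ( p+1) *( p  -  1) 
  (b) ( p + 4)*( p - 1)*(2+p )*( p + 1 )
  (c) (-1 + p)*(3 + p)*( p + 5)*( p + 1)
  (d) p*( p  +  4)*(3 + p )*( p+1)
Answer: a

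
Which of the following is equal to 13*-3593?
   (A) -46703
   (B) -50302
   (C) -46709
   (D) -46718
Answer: C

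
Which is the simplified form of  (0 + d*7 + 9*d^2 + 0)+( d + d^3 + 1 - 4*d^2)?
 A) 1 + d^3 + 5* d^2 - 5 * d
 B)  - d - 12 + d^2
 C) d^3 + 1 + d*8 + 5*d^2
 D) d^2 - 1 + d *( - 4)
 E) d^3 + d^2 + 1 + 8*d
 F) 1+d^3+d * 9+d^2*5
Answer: C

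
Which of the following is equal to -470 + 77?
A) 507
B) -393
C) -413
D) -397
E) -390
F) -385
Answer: B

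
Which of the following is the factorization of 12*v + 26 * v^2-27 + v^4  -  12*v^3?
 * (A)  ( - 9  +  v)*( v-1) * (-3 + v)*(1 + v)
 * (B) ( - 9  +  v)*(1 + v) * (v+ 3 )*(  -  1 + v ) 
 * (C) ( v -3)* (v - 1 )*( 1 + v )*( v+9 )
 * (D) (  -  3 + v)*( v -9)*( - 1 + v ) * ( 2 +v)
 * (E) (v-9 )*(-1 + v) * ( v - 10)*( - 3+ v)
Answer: A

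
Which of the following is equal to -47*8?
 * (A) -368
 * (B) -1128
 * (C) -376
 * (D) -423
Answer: C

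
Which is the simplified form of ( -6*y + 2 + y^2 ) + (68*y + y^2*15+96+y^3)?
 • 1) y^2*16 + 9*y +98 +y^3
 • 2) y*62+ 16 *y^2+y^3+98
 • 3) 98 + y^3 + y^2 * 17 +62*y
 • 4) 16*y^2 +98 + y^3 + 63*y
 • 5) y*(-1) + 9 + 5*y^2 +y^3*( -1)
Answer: 2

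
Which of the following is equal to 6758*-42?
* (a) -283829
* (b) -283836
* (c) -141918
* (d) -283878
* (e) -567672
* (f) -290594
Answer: b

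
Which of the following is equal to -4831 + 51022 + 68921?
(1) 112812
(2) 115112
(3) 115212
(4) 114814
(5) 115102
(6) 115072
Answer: 2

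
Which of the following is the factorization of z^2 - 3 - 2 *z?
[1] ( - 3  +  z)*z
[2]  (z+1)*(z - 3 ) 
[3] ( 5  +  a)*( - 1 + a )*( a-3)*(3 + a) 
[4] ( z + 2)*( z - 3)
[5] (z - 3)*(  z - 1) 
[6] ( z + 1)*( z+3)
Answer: 2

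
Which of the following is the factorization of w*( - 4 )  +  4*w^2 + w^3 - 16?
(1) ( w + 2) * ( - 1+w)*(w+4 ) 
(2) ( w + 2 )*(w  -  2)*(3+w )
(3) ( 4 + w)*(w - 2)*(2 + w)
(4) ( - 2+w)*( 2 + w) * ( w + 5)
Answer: 3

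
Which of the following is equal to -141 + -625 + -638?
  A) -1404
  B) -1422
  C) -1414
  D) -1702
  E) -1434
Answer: A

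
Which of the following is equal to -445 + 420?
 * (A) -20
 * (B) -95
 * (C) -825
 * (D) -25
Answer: D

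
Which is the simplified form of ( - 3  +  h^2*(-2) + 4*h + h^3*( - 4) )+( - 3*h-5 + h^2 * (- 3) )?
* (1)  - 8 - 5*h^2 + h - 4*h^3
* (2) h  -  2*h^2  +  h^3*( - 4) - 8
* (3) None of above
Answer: 1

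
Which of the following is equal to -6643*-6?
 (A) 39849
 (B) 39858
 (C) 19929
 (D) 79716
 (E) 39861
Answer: B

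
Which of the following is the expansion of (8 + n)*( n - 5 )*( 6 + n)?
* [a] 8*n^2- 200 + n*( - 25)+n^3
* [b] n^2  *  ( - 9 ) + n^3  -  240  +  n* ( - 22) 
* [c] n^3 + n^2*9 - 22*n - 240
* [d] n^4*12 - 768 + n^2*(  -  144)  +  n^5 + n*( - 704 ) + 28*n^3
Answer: c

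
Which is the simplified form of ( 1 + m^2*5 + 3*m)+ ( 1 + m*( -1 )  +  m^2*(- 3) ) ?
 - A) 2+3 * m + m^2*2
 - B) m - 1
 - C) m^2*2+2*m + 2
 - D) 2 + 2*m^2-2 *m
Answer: C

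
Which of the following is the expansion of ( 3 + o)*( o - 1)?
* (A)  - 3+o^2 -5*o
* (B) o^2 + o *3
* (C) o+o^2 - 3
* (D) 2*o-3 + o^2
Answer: D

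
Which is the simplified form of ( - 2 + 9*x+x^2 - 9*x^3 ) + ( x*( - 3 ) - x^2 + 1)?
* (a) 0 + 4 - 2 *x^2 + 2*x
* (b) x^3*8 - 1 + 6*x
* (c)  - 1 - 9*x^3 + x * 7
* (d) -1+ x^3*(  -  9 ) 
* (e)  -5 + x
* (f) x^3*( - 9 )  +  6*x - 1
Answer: f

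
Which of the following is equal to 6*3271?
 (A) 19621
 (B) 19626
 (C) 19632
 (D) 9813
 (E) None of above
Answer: B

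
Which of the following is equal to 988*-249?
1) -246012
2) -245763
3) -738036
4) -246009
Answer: 1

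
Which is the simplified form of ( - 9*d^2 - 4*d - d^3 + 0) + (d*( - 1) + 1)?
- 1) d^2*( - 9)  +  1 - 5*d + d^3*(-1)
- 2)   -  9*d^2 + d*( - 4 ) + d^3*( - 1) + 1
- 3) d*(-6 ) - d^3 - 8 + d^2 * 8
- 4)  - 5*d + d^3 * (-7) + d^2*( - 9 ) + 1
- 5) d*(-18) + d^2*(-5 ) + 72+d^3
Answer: 1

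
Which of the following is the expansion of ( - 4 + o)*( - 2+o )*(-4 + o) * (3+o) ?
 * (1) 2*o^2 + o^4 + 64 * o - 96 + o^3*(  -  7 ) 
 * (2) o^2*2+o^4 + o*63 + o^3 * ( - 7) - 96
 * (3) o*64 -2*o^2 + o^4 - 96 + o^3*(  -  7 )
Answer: 1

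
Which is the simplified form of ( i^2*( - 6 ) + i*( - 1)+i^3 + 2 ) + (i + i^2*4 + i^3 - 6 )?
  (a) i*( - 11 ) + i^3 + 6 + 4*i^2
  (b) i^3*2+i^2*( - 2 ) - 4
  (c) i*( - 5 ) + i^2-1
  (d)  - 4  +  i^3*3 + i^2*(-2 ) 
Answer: b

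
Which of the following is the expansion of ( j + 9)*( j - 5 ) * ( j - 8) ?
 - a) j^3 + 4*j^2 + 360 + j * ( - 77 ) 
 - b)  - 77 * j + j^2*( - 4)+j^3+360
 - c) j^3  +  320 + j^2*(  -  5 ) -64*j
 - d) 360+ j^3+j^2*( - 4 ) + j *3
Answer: b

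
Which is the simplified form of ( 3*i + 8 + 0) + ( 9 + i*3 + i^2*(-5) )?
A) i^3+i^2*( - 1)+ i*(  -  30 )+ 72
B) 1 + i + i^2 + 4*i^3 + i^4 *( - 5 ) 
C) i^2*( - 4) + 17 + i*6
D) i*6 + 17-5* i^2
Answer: D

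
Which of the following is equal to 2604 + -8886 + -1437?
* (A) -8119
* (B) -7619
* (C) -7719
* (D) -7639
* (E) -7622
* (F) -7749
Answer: C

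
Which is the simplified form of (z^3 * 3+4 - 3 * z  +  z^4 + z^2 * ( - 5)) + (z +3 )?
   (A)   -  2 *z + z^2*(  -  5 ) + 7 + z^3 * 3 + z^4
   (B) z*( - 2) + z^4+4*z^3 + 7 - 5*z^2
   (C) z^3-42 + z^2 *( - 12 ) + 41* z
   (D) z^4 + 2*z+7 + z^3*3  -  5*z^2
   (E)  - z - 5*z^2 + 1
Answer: A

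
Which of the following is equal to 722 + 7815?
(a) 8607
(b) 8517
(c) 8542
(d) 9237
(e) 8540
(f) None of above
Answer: f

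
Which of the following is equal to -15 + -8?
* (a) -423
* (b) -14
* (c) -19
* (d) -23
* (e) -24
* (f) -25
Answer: d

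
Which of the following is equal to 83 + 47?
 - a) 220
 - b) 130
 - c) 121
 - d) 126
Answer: b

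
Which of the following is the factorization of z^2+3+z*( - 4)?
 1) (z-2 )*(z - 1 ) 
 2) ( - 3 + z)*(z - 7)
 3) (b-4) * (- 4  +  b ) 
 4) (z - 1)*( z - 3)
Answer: 4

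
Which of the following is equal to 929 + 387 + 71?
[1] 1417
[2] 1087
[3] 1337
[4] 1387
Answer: 4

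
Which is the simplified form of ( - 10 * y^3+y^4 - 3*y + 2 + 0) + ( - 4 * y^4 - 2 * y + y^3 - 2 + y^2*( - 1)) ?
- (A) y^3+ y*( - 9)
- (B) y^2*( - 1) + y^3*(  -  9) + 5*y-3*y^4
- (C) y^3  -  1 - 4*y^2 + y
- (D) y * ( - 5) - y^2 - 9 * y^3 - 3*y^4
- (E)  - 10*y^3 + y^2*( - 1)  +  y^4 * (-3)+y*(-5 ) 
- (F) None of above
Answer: D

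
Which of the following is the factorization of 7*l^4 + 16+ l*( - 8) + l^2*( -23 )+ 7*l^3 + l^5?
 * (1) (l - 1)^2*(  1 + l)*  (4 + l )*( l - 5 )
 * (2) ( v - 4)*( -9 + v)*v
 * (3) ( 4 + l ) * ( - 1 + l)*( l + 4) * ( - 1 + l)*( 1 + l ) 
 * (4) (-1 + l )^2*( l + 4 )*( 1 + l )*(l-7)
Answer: 3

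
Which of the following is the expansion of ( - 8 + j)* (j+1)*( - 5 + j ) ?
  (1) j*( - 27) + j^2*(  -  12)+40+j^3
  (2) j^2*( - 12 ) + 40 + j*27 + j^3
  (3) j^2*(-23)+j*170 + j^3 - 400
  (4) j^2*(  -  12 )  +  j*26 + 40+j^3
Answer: 2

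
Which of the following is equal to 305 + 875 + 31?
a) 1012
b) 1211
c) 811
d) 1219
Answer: b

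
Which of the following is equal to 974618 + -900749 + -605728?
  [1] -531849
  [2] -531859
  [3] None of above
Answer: 2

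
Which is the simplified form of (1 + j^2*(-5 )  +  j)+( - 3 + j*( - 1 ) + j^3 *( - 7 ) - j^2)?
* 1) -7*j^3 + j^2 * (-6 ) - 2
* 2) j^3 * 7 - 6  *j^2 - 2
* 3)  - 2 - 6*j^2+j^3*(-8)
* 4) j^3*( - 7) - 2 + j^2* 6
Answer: 1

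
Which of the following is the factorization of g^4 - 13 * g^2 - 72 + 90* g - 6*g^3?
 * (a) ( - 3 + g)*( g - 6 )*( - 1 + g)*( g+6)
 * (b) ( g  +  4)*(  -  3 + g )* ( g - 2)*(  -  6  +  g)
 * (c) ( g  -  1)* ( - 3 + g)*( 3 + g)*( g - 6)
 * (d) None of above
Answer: d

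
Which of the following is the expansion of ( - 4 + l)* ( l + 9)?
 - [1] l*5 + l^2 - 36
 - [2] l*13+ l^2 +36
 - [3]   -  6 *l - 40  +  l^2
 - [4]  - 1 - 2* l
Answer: 1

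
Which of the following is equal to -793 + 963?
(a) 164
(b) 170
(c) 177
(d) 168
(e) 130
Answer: b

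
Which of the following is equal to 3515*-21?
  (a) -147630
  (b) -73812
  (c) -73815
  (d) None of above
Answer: c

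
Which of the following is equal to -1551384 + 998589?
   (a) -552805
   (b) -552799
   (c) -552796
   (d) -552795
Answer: d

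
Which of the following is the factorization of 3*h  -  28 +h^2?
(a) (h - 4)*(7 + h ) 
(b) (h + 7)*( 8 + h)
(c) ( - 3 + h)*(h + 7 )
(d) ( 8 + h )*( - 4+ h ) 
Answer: a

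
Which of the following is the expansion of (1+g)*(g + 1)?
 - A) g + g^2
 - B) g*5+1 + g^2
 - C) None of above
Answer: C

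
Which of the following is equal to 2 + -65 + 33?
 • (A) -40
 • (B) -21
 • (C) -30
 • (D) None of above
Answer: C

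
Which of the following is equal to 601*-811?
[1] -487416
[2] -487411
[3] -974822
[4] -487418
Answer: 2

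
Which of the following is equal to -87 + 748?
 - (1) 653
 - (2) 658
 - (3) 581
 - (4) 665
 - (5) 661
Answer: 5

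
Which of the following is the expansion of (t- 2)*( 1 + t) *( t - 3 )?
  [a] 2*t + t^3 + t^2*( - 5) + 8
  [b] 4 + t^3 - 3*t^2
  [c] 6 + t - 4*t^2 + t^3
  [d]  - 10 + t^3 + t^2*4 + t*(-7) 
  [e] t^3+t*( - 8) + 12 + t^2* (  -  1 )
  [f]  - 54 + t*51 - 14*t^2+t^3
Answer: c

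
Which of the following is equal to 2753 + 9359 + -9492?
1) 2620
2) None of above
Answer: 1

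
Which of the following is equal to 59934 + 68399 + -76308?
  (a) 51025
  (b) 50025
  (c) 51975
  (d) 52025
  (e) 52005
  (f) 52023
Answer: d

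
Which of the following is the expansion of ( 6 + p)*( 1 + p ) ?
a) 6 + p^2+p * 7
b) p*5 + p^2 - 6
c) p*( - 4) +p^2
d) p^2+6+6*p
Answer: a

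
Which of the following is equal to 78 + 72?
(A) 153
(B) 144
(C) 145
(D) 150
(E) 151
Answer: D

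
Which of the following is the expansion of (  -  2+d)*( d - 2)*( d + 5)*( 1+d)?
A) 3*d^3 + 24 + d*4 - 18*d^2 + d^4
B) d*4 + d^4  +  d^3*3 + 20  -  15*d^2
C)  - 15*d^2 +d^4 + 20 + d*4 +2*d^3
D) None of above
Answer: C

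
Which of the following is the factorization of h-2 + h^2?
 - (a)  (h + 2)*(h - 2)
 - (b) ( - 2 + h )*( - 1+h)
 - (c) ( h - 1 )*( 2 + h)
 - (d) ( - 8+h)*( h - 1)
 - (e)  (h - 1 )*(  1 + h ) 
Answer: c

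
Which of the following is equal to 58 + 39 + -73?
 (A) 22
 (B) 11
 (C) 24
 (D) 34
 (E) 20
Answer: C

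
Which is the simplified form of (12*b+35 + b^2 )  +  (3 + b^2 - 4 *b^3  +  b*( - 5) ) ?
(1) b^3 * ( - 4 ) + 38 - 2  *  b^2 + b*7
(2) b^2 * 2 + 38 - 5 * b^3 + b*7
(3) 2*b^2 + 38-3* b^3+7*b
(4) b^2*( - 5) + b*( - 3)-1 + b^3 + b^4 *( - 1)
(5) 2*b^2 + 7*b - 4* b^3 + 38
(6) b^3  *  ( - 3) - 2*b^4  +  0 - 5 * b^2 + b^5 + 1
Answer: 5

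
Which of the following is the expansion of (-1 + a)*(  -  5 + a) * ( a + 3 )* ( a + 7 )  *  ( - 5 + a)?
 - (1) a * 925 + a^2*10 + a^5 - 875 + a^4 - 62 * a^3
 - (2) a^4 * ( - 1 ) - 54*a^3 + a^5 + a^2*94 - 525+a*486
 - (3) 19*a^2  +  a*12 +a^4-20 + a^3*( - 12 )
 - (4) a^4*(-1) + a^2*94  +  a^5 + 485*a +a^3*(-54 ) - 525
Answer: 4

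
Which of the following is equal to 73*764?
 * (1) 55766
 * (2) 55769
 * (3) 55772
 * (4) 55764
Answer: 3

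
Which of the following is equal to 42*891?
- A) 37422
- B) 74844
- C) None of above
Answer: A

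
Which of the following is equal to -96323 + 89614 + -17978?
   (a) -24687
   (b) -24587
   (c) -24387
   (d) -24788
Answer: a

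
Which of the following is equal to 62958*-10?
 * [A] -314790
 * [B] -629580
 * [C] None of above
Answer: B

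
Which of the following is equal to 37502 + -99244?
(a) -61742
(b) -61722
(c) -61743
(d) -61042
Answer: a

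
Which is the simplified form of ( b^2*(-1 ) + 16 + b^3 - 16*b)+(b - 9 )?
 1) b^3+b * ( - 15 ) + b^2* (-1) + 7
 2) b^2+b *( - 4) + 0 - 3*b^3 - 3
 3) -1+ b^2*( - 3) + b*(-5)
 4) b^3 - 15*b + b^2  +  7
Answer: 1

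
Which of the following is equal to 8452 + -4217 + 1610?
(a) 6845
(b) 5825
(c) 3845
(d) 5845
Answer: d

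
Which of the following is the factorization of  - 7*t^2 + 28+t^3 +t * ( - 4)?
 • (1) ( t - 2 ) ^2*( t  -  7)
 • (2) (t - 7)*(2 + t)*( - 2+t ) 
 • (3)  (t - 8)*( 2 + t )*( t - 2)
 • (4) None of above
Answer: 2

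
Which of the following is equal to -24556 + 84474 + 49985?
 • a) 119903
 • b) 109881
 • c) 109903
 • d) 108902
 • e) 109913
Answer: c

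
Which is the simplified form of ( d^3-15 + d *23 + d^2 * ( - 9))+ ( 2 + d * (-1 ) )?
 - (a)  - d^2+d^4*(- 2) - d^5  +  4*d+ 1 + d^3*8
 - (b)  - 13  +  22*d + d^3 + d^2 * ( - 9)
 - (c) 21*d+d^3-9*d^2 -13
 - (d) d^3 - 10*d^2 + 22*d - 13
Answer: b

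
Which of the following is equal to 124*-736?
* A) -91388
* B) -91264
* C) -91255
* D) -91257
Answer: B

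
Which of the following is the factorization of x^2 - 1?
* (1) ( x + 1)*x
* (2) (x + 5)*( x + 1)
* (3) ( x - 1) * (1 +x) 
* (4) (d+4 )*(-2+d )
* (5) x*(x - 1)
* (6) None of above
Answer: 3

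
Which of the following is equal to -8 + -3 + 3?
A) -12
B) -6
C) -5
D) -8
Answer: D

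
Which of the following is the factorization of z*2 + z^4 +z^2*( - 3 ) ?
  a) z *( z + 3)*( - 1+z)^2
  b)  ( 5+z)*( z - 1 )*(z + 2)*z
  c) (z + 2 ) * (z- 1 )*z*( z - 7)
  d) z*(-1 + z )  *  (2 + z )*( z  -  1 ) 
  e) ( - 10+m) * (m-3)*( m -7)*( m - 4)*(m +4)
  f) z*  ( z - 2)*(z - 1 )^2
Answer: d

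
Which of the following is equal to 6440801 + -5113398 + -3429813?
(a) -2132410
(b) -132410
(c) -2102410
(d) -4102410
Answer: c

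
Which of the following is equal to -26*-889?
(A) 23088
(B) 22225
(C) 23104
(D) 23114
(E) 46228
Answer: D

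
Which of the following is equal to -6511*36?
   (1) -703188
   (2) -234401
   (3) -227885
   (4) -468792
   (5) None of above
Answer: 5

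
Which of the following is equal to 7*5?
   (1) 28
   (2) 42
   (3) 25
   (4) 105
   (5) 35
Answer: 5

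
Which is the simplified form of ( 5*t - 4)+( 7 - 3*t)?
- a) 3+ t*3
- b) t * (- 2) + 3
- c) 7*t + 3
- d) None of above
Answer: d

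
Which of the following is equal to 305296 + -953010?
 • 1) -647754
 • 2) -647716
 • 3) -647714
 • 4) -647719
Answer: 3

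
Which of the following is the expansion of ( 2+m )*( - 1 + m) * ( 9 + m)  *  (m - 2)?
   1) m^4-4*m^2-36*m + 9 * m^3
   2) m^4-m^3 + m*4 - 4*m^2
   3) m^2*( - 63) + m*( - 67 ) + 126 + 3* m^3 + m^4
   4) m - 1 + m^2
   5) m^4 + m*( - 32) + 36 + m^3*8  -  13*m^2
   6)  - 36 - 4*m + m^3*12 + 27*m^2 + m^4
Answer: 5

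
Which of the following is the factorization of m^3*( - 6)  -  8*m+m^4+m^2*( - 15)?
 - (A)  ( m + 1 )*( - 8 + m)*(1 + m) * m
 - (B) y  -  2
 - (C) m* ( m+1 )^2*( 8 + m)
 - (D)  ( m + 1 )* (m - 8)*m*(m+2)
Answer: A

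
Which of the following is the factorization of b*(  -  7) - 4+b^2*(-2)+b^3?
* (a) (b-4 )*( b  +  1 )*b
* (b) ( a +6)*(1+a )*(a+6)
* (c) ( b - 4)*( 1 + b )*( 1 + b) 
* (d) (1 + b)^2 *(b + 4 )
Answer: c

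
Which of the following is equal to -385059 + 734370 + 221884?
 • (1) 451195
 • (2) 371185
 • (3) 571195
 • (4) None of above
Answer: 3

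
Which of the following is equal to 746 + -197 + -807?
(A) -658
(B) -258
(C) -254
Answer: B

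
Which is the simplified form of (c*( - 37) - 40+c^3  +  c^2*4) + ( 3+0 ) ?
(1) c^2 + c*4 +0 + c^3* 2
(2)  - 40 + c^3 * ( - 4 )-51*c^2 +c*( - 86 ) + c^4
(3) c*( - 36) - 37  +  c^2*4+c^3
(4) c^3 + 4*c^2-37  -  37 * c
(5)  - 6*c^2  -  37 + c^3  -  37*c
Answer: 4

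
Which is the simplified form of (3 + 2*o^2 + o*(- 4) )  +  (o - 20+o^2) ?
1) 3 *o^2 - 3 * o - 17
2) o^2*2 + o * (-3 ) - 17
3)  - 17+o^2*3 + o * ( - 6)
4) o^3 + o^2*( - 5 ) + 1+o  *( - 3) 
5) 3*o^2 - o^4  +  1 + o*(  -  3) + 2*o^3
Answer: 1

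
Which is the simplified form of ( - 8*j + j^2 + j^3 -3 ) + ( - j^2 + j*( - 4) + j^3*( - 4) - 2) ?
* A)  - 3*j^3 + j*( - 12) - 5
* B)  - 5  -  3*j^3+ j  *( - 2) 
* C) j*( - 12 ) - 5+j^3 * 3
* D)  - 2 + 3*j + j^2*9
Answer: A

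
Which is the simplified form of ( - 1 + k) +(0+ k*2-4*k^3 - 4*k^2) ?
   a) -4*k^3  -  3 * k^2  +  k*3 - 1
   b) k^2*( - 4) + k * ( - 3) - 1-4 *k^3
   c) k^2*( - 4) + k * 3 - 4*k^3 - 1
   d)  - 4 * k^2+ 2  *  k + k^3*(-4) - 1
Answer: c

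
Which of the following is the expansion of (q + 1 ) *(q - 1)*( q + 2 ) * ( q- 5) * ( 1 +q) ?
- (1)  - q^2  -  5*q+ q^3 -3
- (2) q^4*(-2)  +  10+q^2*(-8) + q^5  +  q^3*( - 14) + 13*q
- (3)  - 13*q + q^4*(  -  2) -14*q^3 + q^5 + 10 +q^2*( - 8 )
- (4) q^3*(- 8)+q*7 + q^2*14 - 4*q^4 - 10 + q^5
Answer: 2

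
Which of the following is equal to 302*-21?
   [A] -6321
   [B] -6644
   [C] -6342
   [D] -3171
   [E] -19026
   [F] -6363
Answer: C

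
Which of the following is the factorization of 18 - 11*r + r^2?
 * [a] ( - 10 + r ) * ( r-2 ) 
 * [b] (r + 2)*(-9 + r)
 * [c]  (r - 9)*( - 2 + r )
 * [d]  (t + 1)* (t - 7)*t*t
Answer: c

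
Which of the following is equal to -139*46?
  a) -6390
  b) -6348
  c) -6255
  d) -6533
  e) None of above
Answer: e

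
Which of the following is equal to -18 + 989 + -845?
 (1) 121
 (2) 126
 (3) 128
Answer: 2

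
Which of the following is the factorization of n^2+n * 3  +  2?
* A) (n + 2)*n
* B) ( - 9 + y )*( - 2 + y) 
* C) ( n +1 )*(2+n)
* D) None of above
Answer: C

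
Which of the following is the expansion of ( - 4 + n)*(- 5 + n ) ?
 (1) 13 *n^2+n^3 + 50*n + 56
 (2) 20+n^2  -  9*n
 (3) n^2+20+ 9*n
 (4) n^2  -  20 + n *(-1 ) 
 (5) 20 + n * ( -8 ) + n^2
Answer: 2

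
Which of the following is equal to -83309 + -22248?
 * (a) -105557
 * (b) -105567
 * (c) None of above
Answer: a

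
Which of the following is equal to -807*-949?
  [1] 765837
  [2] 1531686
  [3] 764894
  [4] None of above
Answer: 4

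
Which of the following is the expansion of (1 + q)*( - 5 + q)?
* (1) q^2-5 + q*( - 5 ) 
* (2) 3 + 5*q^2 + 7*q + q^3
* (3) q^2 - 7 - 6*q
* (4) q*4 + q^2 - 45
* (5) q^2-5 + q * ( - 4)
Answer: 5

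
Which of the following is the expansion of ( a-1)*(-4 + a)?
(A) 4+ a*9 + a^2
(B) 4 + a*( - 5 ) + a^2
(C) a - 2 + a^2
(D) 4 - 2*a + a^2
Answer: B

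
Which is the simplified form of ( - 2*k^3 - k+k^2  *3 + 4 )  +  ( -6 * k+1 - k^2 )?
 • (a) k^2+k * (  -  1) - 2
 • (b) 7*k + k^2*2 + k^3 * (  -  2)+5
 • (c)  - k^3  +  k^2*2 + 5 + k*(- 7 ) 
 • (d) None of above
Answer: d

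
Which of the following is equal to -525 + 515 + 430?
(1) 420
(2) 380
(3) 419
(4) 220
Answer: 1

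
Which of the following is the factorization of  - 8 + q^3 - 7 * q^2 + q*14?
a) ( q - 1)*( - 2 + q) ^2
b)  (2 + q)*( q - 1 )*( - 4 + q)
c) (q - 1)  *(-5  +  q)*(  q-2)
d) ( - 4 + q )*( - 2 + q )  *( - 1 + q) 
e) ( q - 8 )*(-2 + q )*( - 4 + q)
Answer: d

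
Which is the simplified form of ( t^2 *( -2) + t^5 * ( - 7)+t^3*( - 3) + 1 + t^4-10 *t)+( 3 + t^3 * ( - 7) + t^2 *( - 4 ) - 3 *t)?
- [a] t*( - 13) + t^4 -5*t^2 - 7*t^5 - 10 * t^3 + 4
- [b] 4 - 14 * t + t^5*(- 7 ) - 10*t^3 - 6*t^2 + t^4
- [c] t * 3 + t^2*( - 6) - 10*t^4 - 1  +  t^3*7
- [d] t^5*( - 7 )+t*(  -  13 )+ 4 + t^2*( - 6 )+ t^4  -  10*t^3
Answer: d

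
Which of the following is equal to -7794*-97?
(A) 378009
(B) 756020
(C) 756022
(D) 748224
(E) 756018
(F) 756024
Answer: E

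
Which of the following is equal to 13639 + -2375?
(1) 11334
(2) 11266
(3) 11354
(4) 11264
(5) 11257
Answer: 4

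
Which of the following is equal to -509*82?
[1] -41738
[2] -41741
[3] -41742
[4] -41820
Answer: 1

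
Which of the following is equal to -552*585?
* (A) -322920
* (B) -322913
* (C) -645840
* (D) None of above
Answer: A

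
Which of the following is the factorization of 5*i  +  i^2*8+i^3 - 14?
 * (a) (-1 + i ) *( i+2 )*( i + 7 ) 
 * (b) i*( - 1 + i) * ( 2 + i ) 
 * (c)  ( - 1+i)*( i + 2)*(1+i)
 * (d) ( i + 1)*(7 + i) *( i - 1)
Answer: a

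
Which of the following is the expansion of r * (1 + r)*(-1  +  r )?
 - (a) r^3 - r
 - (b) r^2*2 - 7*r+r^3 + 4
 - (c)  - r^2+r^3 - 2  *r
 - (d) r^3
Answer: a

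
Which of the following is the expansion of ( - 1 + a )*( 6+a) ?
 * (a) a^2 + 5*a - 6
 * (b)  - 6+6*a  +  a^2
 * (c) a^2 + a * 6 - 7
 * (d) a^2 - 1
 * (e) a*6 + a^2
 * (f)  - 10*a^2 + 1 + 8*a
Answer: a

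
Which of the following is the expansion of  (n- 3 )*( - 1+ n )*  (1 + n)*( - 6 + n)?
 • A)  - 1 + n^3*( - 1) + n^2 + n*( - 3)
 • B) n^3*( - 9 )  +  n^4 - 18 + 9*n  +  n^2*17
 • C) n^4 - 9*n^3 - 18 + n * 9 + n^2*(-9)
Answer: B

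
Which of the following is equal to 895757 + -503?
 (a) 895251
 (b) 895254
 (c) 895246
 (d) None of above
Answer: b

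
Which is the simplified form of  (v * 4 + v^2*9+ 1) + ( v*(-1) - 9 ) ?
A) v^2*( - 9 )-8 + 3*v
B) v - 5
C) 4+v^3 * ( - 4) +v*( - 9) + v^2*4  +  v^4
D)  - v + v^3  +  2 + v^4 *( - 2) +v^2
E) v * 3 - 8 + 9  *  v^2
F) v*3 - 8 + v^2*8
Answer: E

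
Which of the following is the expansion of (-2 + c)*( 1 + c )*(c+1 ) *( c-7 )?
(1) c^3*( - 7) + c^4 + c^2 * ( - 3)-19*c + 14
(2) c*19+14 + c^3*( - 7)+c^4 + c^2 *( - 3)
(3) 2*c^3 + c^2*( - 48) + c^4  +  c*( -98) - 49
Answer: 2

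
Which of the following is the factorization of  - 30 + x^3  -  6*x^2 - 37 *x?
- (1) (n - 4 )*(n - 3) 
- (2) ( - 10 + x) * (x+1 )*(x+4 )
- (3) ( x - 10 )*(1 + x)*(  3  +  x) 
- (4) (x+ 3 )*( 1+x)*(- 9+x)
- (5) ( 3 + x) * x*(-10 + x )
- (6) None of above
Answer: 3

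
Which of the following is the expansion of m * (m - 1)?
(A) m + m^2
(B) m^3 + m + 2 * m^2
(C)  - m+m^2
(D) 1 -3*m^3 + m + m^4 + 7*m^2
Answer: C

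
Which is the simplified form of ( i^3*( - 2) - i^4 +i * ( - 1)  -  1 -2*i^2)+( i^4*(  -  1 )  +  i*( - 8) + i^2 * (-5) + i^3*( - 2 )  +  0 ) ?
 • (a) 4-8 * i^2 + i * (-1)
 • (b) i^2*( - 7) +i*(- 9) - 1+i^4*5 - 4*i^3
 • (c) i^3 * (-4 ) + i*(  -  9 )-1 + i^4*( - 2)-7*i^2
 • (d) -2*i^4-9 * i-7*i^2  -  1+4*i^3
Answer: c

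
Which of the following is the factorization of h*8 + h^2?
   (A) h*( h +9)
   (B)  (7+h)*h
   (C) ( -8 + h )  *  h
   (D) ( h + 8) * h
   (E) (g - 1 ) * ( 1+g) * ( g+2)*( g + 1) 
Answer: D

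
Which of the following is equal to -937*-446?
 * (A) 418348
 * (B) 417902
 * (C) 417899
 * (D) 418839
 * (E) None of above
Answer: B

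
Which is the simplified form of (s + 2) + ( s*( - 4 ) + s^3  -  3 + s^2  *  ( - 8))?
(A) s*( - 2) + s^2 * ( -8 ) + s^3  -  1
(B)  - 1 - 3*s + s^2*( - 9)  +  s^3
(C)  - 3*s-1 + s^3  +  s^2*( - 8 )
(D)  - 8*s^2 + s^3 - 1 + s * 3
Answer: C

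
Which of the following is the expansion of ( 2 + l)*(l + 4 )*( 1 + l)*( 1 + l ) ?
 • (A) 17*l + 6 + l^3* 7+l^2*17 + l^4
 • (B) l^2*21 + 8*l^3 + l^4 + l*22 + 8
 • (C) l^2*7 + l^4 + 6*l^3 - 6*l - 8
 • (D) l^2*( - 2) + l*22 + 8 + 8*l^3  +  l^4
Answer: B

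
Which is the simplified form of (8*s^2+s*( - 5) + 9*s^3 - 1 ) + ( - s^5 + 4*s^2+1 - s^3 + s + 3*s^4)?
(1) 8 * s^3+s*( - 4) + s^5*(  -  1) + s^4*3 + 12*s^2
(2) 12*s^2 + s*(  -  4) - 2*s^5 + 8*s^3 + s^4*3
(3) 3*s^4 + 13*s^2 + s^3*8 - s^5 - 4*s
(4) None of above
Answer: 1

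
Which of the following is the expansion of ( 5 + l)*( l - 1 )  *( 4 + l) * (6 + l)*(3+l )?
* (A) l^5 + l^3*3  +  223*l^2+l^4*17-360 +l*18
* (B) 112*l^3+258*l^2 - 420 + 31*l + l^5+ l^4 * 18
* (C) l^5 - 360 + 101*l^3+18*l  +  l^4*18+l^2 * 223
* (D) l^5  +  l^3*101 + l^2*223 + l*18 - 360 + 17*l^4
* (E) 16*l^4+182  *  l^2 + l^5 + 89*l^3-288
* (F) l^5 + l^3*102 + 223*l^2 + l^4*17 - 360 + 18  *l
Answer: D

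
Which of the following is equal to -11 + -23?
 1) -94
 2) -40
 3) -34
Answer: 3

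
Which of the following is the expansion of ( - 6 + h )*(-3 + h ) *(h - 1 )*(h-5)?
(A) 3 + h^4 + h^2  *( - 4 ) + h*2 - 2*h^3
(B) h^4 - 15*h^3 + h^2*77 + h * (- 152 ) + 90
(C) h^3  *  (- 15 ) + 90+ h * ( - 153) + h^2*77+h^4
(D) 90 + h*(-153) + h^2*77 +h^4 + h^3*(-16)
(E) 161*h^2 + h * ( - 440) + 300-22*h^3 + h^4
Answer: C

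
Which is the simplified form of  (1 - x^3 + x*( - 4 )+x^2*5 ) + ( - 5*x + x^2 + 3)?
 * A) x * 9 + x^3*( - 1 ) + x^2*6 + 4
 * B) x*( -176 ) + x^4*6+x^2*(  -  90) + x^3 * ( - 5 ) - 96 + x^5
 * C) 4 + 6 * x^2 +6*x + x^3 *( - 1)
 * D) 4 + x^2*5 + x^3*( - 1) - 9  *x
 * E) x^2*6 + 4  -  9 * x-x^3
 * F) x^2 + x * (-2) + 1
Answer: E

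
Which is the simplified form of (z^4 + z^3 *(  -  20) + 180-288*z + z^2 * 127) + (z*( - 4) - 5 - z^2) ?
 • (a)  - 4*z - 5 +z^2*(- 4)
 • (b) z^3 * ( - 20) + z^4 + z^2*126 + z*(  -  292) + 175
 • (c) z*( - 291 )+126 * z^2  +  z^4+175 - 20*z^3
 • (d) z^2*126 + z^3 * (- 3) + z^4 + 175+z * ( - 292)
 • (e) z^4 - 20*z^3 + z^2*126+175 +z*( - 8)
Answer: b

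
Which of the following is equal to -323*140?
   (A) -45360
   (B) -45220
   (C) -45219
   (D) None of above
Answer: B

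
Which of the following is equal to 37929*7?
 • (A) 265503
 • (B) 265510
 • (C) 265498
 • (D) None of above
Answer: A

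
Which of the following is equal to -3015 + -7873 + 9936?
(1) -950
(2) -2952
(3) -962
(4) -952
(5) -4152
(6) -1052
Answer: 4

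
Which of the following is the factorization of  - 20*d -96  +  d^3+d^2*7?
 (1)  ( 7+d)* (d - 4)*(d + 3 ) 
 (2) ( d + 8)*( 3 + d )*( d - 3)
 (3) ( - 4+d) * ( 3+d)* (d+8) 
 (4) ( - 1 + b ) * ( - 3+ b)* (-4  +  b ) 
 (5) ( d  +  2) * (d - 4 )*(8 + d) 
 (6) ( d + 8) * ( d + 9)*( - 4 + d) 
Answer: 3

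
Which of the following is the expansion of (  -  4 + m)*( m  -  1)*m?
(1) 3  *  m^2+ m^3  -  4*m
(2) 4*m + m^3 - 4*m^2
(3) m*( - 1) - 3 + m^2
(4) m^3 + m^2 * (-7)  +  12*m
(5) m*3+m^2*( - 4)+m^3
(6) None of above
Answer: 6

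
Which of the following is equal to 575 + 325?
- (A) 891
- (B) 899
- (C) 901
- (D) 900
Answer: D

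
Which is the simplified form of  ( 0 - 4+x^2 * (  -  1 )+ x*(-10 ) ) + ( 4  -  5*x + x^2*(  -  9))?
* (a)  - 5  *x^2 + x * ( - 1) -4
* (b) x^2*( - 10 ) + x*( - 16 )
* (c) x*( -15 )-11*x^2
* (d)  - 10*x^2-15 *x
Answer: d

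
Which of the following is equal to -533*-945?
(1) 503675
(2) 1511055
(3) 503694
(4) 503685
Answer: 4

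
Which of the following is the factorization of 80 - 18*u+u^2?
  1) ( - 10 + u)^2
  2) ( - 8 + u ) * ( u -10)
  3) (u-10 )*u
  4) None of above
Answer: 2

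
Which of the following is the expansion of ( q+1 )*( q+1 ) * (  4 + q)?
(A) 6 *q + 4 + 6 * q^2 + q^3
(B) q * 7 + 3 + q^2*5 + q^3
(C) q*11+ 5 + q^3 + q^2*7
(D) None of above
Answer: D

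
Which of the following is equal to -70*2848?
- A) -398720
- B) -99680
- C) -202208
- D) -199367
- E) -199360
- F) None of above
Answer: E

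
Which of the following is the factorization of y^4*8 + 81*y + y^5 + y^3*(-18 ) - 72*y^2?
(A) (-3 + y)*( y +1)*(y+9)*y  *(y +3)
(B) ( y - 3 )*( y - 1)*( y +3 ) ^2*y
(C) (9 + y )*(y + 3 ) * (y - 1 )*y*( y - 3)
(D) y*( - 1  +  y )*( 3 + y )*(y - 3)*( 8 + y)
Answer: C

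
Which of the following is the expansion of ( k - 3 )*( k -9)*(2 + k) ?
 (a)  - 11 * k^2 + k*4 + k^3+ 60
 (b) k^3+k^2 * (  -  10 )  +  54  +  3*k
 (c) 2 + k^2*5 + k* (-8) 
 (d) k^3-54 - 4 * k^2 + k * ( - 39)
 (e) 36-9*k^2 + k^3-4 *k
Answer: b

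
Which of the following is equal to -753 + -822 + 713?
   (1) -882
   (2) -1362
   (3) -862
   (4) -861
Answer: 3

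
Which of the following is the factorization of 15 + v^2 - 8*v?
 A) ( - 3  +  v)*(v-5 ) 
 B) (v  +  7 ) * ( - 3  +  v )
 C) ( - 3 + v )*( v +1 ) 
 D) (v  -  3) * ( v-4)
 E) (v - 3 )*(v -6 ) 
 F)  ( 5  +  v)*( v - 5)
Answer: A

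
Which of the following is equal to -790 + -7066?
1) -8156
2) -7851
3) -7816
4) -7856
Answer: 4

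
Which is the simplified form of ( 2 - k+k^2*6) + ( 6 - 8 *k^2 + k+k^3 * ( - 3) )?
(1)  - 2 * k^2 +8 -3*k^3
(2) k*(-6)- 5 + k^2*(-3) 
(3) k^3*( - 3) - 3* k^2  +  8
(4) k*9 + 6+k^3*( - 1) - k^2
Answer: 1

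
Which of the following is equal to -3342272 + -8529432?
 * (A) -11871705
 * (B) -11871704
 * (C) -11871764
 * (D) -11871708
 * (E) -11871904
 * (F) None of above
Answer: B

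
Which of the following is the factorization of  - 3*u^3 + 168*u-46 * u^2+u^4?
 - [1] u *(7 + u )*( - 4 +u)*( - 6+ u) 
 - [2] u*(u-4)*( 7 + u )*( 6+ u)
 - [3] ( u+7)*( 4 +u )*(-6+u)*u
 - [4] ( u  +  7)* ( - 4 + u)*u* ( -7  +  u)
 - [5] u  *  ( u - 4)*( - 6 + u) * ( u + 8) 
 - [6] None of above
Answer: 1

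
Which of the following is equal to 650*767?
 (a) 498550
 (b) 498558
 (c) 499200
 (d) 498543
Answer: a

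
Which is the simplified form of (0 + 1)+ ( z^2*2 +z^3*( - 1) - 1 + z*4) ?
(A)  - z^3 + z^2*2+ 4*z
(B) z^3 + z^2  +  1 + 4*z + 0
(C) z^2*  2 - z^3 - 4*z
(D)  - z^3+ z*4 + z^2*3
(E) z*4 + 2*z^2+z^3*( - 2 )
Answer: A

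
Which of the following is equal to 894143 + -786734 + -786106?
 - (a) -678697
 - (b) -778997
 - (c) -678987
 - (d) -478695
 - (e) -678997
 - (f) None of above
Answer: a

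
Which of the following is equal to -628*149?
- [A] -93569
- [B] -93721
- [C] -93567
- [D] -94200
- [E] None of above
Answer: E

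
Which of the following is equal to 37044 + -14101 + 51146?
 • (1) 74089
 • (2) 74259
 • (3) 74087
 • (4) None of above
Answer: 1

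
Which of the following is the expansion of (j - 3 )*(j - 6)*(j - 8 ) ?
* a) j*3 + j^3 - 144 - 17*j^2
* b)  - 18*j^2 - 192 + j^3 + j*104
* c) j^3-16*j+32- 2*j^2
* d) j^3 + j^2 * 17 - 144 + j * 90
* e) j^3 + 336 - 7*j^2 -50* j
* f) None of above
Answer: f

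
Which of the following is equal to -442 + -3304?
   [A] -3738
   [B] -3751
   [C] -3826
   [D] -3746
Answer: D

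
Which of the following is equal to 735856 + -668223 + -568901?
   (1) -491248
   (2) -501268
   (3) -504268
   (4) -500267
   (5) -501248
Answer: 2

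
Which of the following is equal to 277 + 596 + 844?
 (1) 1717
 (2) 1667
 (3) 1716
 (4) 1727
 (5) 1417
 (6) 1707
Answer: 1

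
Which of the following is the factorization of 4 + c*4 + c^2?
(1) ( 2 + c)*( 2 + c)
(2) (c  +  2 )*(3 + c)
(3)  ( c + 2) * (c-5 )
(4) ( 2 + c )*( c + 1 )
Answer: 1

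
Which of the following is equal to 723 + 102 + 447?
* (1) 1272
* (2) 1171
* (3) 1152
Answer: 1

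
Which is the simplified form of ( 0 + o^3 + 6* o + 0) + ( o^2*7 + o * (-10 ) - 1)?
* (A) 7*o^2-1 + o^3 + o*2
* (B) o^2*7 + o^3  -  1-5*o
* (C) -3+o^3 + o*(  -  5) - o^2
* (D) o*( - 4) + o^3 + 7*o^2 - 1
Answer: D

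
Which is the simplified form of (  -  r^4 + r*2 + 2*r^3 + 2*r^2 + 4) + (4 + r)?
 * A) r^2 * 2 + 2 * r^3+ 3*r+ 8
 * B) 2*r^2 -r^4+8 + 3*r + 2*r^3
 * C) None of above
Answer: B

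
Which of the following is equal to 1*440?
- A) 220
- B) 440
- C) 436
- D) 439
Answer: B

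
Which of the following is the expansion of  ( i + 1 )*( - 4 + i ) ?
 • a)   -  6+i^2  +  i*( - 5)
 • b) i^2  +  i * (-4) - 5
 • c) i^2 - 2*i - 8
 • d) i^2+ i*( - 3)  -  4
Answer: d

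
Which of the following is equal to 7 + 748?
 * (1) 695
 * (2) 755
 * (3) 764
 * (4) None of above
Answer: 2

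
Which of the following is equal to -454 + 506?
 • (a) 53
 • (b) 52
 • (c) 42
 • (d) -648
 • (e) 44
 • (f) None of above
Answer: b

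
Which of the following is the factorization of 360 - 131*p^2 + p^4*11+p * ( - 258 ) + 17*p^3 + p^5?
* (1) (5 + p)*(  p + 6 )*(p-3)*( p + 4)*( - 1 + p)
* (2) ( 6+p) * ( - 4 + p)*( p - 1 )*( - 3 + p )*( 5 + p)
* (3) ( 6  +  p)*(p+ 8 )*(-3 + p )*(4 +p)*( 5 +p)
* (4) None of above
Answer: 1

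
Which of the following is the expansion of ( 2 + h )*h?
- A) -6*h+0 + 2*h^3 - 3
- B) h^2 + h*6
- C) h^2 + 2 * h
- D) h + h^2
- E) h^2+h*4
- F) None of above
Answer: C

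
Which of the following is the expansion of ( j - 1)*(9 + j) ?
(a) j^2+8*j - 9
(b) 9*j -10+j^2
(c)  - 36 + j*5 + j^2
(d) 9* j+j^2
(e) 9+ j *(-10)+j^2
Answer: a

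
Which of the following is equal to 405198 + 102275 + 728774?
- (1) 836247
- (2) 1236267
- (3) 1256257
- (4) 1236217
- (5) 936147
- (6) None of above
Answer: 6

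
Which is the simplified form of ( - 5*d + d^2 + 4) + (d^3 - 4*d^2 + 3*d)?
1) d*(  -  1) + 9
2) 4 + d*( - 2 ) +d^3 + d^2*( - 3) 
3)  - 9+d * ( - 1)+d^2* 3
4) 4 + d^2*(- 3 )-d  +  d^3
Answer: 2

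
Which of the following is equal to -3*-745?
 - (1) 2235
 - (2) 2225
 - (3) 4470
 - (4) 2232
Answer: 1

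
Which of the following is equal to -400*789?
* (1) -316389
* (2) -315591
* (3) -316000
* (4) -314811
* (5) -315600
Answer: 5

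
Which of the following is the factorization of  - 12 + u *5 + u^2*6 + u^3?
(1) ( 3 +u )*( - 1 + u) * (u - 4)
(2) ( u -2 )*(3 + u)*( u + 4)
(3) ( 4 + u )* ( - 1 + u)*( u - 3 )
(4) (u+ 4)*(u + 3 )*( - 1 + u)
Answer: 4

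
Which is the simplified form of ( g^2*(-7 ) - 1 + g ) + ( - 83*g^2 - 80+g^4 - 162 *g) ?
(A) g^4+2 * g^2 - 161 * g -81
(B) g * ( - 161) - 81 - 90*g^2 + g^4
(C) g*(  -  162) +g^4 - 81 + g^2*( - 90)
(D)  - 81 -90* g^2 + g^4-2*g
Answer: B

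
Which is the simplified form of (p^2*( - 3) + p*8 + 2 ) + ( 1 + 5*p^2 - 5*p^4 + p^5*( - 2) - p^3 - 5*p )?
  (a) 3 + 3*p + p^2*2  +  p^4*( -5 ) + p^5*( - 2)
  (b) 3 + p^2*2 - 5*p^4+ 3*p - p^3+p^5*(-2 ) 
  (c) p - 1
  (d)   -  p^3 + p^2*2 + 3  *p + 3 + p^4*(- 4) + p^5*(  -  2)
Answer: b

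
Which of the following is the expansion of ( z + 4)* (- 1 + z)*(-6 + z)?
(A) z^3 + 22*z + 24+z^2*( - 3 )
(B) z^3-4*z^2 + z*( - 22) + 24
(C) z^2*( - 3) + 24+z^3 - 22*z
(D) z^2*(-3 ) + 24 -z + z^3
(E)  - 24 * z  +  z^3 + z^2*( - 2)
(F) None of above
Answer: C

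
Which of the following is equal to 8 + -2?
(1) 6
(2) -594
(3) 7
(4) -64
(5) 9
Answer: 1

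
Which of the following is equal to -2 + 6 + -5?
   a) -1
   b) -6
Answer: a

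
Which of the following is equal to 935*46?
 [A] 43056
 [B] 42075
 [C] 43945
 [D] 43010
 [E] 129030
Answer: D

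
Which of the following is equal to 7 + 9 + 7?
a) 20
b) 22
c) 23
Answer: c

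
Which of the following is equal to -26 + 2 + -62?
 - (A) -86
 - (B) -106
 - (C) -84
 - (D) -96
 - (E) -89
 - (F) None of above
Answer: A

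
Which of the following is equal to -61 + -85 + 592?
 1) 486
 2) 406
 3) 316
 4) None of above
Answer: 4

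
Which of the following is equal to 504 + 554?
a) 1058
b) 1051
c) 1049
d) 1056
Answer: a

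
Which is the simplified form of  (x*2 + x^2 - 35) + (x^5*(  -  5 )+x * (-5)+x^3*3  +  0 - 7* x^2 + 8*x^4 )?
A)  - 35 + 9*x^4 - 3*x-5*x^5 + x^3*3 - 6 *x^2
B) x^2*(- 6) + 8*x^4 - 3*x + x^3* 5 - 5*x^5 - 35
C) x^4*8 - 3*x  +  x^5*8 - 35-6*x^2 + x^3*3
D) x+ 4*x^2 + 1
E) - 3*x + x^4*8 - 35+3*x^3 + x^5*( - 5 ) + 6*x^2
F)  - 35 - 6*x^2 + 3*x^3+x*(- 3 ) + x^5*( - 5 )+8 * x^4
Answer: F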